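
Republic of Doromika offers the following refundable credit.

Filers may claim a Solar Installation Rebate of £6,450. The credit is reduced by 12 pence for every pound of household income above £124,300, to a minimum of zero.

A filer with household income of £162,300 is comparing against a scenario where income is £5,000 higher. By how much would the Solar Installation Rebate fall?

£600

At £162,300 — 12% of the £38,000 excess over £124,300 is £4,560; credit = £6,450 − £4,560 = £1,890.
At £167,300 — 12% of the £43,000 excess over £124,300 is £5,160; credit = £6,450 − £5,160 = £1,290.
Lost: £1,890 − £1,290 = £600.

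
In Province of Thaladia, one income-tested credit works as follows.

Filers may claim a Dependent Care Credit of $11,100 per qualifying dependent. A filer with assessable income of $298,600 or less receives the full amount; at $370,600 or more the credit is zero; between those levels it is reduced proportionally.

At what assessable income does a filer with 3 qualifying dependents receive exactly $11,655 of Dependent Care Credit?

$345,400

Full credit = 3 × $11,100 = $33,300.
$11,655 is 11,655/33,300 of the full $33,300, so 21,645/33,300 of the $72,000 range has been used: income = $298,600 + $72,000 × 21,645/33,300 = $345,400.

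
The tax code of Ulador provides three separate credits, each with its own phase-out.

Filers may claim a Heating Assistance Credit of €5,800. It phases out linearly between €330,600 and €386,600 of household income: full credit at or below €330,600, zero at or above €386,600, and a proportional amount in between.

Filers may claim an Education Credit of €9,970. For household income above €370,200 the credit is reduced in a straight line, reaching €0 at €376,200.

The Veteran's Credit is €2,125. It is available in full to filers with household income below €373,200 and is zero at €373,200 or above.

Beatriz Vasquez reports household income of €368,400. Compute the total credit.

€13,980

Heating Assistance Credit: €368,400 is €37,800 into a €56,000 phase-out range, leaving 18,200/56,000 of the credit: €5,800 × 18,200/56,000 = €1,885.
Education Credit: €368,400 is at or below the €370,200 threshold, so the full €9,970 applies.
Veteran's Credit: €368,400 is below the €373,200 cutoff, so the full €2,125 applies.
Total: €1,885 + €9,970 + €2,125 = €13,980.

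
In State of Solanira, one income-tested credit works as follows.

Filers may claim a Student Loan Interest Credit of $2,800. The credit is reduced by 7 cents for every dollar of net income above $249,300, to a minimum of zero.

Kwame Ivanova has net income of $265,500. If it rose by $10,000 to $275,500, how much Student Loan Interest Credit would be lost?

$700

At $265,500 — 7% of the $16,200 excess over $249,300 is $1,134; credit = $2,800 − $1,134 = $1,666.
At $275,500 — 7% of the $26,200 excess over $249,300 is $1,834; credit = $2,800 − $1,834 = $966.
Lost: $1,666 − $966 = $700.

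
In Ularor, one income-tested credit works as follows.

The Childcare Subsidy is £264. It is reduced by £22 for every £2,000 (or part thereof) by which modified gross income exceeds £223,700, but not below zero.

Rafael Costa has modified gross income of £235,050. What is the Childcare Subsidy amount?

Childcare Subsidy: income exceeds £223,700 by £11,350, which is 6 full-or-partial £2,000 increments; reduction = 6 × £22 = £132, leaving £132.

£132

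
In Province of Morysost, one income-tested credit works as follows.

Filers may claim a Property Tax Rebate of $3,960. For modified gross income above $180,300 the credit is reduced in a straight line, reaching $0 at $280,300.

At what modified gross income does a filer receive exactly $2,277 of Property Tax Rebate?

$222,800

$2,277 is 2,277/3,960 of the full $3,960, so 1,683/3,960 of the $100,000 range has been used: income = $180,300 + $100,000 × 1,683/3,960 = $222,800.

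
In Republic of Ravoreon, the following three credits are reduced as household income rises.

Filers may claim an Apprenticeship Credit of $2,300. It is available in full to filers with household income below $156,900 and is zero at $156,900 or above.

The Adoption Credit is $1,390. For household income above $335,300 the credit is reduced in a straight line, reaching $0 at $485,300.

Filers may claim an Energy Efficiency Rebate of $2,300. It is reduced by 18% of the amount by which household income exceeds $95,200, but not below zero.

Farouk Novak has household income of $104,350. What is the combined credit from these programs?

$4,343

Apprenticeship Credit: $104,350 is below the $156,900 cutoff, so the full $2,300 applies.
Adoption Credit: $104,350 is at or below the $335,300 threshold, so the full $1,390 applies.
Energy Efficiency Rebate: 18% of the $9,150 excess over $95,200 is $1,647; credit = $2,300 − $1,647 = $653.
Total: $2,300 + $1,390 + $653 = $4,343.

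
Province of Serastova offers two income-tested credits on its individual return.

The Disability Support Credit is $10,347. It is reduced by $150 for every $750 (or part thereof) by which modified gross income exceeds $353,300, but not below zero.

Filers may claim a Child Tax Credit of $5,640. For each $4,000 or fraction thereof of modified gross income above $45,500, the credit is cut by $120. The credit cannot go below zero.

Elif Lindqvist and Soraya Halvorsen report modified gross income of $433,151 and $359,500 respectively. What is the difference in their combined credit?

$8,997

Elif ($433,151): Disability Support Credit: income exceeds $353,300 by $79,851 → 107 increments × $150 = $16,050 ≥ base, so the credit is $0. Child Tax Credit: income exceeds $45,500 by $387,651 → 97 increments × $120 = $11,640 ≥ base, so the credit is $0. total $0 + $0 = $0
Soraya ($359,500): Disability Support Credit: income exceeds $353,300 by $6,200, which is 9 full-or-partial $750 increments; reduction = 9 × $150 = $1,350, leaving $8,997. Child Tax Credit: income exceeds $45,500 by $314,000 → 79 increments × $120 = $9,480 ≥ base, so the credit is $0. total $8,997 + $0 = $8,997
Difference: |$0 − $8,997| = $8,997.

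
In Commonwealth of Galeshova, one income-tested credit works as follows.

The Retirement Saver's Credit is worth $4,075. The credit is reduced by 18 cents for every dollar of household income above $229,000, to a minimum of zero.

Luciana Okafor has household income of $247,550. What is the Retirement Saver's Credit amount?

Retirement Saver's Credit: 18% of the $18,550 excess over $229,000 is $3,339; credit = $4,075 − $3,339 = $736.

$736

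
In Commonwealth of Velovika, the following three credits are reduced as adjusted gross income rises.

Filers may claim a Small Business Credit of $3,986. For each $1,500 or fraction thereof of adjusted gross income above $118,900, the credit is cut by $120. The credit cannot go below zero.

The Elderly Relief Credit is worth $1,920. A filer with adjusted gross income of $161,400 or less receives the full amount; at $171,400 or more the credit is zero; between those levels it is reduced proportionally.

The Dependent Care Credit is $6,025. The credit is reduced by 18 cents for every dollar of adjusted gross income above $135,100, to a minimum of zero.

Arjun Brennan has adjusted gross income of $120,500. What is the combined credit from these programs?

Small Business Credit: income exceeds $118,900 by $1,600, which is 2 full-or-partial $1,500 increments; reduction = 2 × $120 = $240, leaving $3,746.
Elderly Relief Credit: $120,500 is at or below the $161,400 threshold, so the full $1,920 applies.
Dependent Care Credit: $120,500 is at or below the $135,100 threshold, so the full $6,025 applies.
Total: $3,746 + $1,920 + $6,025 = $11,691.

$11,691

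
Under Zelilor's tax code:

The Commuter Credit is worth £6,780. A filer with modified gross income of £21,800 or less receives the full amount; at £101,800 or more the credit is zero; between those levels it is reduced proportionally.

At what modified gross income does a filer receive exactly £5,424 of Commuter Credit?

£5,424 is 5,424/6,780 of the full £6,780, so 1,356/6,780 of the £80,000 range has been used: income = £21,800 + £80,000 × 1,356/6,780 = £37,800.

£37,800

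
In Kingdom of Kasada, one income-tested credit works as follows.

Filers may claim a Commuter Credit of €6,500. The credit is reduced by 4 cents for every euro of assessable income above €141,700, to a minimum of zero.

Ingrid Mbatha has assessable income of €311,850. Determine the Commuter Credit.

Commuter Credit: 4% of the €170,150 excess over €141,700 is €6,806 ≥ base, so the credit is €0.

€0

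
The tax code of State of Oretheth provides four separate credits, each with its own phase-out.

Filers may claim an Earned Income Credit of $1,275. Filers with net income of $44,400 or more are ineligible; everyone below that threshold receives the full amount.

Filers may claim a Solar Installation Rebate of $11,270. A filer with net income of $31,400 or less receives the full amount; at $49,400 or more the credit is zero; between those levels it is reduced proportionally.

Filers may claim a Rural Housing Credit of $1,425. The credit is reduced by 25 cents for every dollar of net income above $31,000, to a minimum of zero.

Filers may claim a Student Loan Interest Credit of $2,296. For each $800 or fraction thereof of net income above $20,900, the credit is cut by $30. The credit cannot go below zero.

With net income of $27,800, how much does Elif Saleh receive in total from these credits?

$15,996

Earned Income Credit: $27,800 is below the $44,400 cutoff, so the full $1,275 applies.
Solar Installation Rebate: $27,800 is at or below the $31,400 threshold, so the full $11,270 applies.
Rural Housing Credit: $27,800 is at or below the $31,000 threshold, so the full $1,425 applies.
Student Loan Interest Credit: income exceeds $20,900 by $6,900, which is 9 full-or-partial $800 increments; reduction = 9 × $30 = $270, leaving $2,026.
Total: $1,275 + $11,270 + $1,425 + $2,026 = $15,996.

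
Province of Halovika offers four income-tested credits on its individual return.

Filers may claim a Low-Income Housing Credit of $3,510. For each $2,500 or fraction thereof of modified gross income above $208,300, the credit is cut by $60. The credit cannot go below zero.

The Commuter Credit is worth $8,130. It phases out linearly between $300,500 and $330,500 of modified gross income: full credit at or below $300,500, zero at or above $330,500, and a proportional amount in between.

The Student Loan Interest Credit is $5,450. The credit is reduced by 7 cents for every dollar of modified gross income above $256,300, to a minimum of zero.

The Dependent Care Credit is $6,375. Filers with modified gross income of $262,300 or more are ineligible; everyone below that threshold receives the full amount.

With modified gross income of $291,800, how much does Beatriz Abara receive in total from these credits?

Low-Income Housing Credit: income exceeds $208,300 by $83,500, which is 34 full-or-partial $2,500 increments; reduction = 34 × $60 = $2,040, leaving $1,470.
Commuter Credit: $291,800 is at or below the $300,500 threshold, so the full $8,130 applies.
Student Loan Interest Credit: 7% of the $35,500 excess over $256,300 is $2,485; credit = $5,450 − $2,485 = $2,965.
Dependent Care Credit: $291,800 meets or exceeds the $262,300 cutoff, so the credit is $0.
Total: $1,470 + $8,130 + $2,965 + $0 = $12,565.

$12,565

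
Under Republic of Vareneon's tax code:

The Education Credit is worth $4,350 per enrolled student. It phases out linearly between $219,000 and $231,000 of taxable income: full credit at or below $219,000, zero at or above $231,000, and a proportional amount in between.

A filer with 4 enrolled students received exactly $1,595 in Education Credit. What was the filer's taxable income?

$229,900

Full credit = 4 × $4,350 = $17,400.
$1,595 is 1,595/17,400 of the full $17,400, so 15,805/17,400 of the $12,000 range has been used: income = $219,000 + $12,000 × 15,805/17,400 = $229,900.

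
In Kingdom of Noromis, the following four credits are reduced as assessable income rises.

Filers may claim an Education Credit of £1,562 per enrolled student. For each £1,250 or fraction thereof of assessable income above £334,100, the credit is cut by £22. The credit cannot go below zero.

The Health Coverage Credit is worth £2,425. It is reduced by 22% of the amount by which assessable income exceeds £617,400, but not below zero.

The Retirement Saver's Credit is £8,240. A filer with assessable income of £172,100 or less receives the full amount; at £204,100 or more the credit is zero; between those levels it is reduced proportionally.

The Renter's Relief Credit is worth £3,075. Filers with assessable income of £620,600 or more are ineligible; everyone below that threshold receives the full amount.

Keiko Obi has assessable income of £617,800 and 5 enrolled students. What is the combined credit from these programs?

Education Credit: base = 5 × £1,562 = £7,810. income exceeds £334,100 by £283,700, which is 227 full-or-partial £1,250 increments; reduction = 227 × £22 = £4,994, leaving £2,816.
Health Coverage Credit: 22% of the £400 excess over £617,400 is £88; credit = £2,425 − £88 = £2,337.
Retirement Saver's Credit: £617,800 is at or above £204,100, so the credit is £0.
Renter's Relief Credit: £617,800 is below the £620,600 cutoff, so the full £3,075 applies.
Total: £2,816 + £2,337 + £0 + £3,075 = £8,228.

£8,228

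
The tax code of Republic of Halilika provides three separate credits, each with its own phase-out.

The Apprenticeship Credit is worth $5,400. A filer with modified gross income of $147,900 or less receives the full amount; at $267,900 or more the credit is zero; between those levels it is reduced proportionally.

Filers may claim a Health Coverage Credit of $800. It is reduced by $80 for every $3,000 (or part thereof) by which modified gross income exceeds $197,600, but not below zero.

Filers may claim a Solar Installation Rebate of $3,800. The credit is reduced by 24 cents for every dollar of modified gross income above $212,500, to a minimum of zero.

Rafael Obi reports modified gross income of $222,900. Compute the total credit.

$3,409

Apprenticeship Credit: $222,900 is $75,000 into a $120,000 phase-out range, leaving 45,000/120,000 of the credit: $5,400 × 45,000/120,000 = $2,025.
Health Coverage Credit: income exceeds $197,600 by $25,300, which is 9 full-or-partial $3,000 increments; reduction = 9 × $80 = $720, leaving $80.
Solar Installation Rebate: 24% of the $10,400 excess over $212,500 is $2,496; credit = $3,800 − $2,496 = $1,304.
Total: $2,025 + $80 + $1,304 = $3,409.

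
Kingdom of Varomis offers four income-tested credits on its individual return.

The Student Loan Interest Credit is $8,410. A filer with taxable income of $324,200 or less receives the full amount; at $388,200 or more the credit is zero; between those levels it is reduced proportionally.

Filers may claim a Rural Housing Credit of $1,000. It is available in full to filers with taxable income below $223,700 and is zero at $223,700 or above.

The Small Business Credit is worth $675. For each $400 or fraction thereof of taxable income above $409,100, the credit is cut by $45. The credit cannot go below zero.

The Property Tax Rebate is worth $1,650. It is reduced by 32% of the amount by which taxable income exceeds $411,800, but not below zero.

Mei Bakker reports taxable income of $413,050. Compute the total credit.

Student Loan Interest Credit: $413,050 is at or above $388,200, so the credit is $0.
Rural Housing Credit: $413,050 meets or exceeds the $223,700 cutoff, so the credit is $0.
Small Business Credit: income exceeds $409,100 by $3,950, which is 10 full-or-partial $400 increments; reduction = 10 × $45 = $450, leaving $225.
Property Tax Rebate: 32% of the $1,250 excess over $411,800 is $400; credit = $1,650 − $400 = $1,250.
Total: $0 + $0 + $225 + $1,250 = $1,475.

$1,475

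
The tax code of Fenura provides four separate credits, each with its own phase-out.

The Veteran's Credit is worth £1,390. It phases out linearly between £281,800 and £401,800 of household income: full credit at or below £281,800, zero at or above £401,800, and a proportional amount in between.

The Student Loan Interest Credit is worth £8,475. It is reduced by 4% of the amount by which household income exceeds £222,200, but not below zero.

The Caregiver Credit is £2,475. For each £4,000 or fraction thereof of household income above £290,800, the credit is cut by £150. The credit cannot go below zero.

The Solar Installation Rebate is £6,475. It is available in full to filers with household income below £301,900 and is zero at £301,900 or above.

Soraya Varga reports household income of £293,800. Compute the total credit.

£15,662

Veteran's Credit: £293,800 is £12,000 into a £120,000 phase-out range, leaving 108,000/120,000 of the credit: £1,390 × 108,000/120,000 = £1,251.
Student Loan Interest Credit: 4% of the £71,600 excess over £222,200 is £2,864; credit = £8,475 − £2,864 = £5,611.
Caregiver Credit: income exceeds £290,800 by £3,000, which is 1 full-or-partial £4,000 increment; reduction = 1 × £150 = £150, leaving £2,325.
Solar Installation Rebate: £293,800 is below the £301,900 cutoff, so the full £6,475 applies.
Total: £1,251 + £5,611 + £2,325 + £6,475 = £15,662.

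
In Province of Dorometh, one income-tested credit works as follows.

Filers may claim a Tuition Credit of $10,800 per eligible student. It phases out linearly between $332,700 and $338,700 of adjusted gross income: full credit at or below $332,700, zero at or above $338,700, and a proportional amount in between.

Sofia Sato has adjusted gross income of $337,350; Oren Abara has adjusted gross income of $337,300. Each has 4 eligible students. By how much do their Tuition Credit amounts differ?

Sofia ($337,350): Tuition Credit: base = 4 × $10,800 = $43,200. $337,350 is $4,650 into a $6,000 phase-out range, leaving 1,350/6,000 of the credit: $43,200 × 1,350/6,000 = $9,720.
Oren ($337,300): Tuition Credit: base = 4 × $10,800 = $43,200. $337,300 is $4,600 into a $6,000 phase-out range, leaving 1,400/6,000 of the credit: $43,200 × 1,400/6,000 = $10,080.
Difference: |$9,720 − $10,080| = $360.

$360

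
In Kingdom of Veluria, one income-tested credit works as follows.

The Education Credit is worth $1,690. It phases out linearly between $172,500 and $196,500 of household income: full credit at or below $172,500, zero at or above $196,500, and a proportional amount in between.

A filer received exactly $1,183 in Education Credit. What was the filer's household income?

$1,183 is 1,183/1,690 of the full $1,690, so 507/1,690 of the $24,000 range has been used: income = $172,500 + $24,000 × 507/1,690 = $179,700.

$179,700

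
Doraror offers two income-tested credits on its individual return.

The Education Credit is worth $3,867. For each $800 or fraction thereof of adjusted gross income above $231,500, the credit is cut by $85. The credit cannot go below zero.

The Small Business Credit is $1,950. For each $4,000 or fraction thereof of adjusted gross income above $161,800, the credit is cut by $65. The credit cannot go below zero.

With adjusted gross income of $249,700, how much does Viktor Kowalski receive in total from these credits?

Education Credit: income exceeds $231,500 by $18,200, which is 23 full-or-partial $800 increments; reduction = 23 × $85 = $1,955, leaving $1,912.
Small Business Credit: income exceeds $161,800 by $87,900, which is 22 full-or-partial $4,000 increments; reduction = 22 × $65 = $1,430, leaving $520.
Total: $1,912 + $520 = $2,432.

$2,432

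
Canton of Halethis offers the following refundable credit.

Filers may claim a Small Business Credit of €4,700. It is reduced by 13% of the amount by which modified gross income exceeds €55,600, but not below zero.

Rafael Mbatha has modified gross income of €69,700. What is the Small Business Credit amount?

€2,867

Small Business Credit: 13% of the €14,100 excess over €55,600 is €1,833; credit = €4,700 − €1,833 = €2,867.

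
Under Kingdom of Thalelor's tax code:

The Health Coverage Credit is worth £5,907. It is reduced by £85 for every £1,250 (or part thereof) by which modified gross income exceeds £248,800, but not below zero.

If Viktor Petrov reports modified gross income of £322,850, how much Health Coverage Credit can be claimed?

£807

Health Coverage Credit: income exceeds £248,800 by £74,050, which is 60 full-or-partial £1,250 increments; reduction = 60 × £85 = £5,100, leaving £807.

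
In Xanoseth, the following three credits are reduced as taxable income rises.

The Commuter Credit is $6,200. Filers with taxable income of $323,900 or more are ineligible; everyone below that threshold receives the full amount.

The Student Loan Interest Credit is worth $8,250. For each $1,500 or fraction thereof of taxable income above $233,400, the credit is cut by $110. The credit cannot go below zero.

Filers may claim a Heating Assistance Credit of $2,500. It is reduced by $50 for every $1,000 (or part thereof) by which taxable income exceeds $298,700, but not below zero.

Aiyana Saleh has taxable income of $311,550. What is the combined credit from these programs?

Commuter Credit: $311,550 is below the $323,900 cutoff, so the full $6,200 applies.
Student Loan Interest Credit: income exceeds $233,400 by $78,150, which is 53 full-or-partial $1,500 increments; reduction = 53 × $110 = $5,830, leaving $2,420.
Heating Assistance Credit: income exceeds $298,700 by $12,850, which is 13 full-or-partial $1,000 increments; reduction = 13 × $50 = $650, leaving $1,850.
Total: $6,200 + $2,420 + $1,850 = $10,470.

$10,470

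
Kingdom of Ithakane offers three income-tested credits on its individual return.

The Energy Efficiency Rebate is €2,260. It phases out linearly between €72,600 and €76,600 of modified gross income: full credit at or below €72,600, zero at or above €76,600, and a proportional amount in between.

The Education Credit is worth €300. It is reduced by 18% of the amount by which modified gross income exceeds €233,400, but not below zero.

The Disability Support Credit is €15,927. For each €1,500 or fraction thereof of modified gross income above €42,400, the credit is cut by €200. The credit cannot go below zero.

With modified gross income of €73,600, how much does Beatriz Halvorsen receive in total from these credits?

€13,722

Energy Efficiency Rebate: €73,600 is €1,000 into a €4,000 phase-out range, leaving 3,000/4,000 of the credit: €2,260 × 3,000/4,000 = €1,695.
Education Credit: €73,600 is at or below the €233,400 threshold, so the full €300 applies.
Disability Support Credit: income exceeds €42,400 by €31,200, which is 21 full-or-partial €1,500 increments; reduction = 21 × €200 = €4,200, leaving €11,727.
Total: €1,695 + €300 + €11,727 = €13,722.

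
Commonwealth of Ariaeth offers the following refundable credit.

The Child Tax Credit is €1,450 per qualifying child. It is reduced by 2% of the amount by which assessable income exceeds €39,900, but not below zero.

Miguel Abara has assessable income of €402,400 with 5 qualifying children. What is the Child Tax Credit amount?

€0

Child Tax Credit: base = 5 × €1,450 = €7,250. 2% of the €362,500 excess over €39,900 is €7,250 ≥ base, so the credit is €0.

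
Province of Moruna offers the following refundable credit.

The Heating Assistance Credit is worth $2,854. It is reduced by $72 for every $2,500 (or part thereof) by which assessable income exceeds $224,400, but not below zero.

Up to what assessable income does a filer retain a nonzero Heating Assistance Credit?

After 39 increments the reduction is 39 × $72 = $2,808, leaving $46; one more increment wipes it out. Increment 39 ends at excess 39 × $2,500 = $97,500, so the highest qualifying income is $224,400 + $97,500 = $321,900.

$321,900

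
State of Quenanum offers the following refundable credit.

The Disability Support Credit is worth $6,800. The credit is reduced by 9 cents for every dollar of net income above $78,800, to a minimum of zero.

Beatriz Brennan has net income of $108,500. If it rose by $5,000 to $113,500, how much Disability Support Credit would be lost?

At $108,500 — 9% of the $29,700 excess over $78,800 is $2,673; credit = $6,800 − $2,673 = $4,127.
At $113,500 — 9% of the $34,700 excess over $78,800 is $3,123; credit = $6,800 − $3,123 = $3,677.
Lost: $4,127 − $3,677 = $450.

$450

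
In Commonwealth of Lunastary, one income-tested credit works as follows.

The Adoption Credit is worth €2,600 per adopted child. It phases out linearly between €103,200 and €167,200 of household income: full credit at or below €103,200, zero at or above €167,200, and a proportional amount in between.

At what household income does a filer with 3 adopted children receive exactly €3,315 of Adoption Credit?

€140,000

Full credit = 3 × €2,600 = €7,800.
€3,315 is 3,315/7,800 of the full €7,800, so 4,485/7,800 of the €64,000 range has been used: income = €103,200 + €64,000 × 4,485/7,800 = €140,000.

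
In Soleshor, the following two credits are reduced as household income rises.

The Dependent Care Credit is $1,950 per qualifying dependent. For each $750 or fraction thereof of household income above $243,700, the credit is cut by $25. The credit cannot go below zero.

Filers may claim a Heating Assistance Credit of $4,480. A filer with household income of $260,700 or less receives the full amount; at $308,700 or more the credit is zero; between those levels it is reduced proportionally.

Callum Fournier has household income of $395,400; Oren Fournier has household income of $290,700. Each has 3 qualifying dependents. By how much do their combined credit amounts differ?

Callum ($395,400): Dependent Care Credit: base = 3 × $1,950 = $5,850. income exceeds $243,700 by $151,700, which is 203 full-or-partial $750 increments; reduction = 203 × $25 = $5,075, leaving $775. Heating Assistance Credit: $395,400 is at or above $308,700, so the credit is $0. total $775 + $0 = $775
Oren ($290,700): Dependent Care Credit: base = 3 × $1,950 = $5,850. income exceeds $243,700 by $47,000, which is 63 full-or-partial $750 increments; reduction = 63 × $25 = $1,575, leaving $4,275. Heating Assistance Credit: $290,700 is $30,000 into a $48,000 phase-out range, leaving 18,000/48,000 of the credit: $4,480 × 18,000/48,000 = $1,680. total $4,275 + $1,680 = $5,955
Difference: |$775 − $5,955| = $5,180.

$5,180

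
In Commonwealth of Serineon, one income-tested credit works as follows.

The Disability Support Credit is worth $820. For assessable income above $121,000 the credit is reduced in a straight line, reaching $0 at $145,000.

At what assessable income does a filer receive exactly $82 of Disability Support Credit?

$82 is 82/820 of the full $820, so 738/820 of the $24,000 range has been used: income = $121,000 + $24,000 × 738/820 = $142,600.

$142,600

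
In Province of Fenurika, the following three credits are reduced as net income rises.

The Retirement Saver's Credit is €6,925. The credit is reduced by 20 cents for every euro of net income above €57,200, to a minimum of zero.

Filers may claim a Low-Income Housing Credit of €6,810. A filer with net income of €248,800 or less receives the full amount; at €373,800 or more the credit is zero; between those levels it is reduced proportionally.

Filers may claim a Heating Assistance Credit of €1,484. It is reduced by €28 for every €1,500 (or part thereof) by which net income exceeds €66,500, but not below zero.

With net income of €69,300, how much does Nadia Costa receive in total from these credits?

Retirement Saver's Credit: 20% of the €12,100 excess over €57,200 is €2,420; credit = €6,925 − €2,420 = €4,505.
Low-Income Housing Credit: €69,300 is at or below the €248,800 threshold, so the full €6,810 applies.
Heating Assistance Credit: income exceeds €66,500 by €2,800, which is 2 full-or-partial €1,500 increments; reduction = 2 × €28 = €56, leaving €1,428.
Total: €4,505 + €6,810 + €1,428 = €12,743.

€12,743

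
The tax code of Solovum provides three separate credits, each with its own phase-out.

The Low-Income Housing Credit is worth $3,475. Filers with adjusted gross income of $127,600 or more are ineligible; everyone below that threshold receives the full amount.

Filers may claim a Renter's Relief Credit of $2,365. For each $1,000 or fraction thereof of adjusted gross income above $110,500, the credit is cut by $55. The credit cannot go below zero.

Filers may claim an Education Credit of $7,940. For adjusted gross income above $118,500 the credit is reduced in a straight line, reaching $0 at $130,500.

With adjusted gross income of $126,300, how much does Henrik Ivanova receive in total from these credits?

$7,739

Low-Income Housing Credit: $126,300 is below the $127,600 cutoff, so the full $3,475 applies.
Renter's Relief Credit: income exceeds $110,500 by $15,800, which is 16 full-or-partial $1,000 increments; reduction = 16 × $55 = $880, leaving $1,485.
Education Credit: $126,300 is $7,800 into a $12,000 phase-out range, leaving 4,200/12,000 of the credit: $7,940 × 4,200/12,000 = $2,779.
Total: $3,475 + $1,485 + $2,779 = $7,739.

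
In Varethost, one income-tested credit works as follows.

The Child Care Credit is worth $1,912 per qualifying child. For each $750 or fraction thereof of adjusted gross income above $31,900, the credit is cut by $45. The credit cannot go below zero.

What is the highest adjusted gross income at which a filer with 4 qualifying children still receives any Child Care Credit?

$158,650

Full credit = 4 × $1,912 = $7,648.
After 169 increments the reduction is 169 × $45 = $7,605, leaving $43; one more increment wipes it out. Increment 169 ends at excess 169 × $750 = $126,750, so the highest qualifying income is $31,900 + $126,750 = $158,650.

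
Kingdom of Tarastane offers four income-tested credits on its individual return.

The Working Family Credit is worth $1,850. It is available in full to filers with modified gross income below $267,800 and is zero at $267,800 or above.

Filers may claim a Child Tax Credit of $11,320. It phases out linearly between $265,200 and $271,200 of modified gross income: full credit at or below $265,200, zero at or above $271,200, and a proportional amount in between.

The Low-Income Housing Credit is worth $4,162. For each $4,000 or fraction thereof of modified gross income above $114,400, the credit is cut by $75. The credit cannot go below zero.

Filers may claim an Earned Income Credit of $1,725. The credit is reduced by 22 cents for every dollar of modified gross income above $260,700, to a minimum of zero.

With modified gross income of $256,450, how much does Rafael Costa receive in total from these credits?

$16,357

Working Family Credit: $256,450 is below the $267,800 cutoff, so the full $1,850 applies.
Child Tax Credit: $256,450 is at or below the $265,200 threshold, so the full $11,320 applies.
Low-Income Housing Credit: income exceeds $114,400 by $142,050, which is 36 full-or-partial $4,000 increments; reduction = 36 × $75 = $2,700, leaving $1,462.
Earned Income Credit: $256,450 is at or below the $260,700 threshold, so the full $1,725 applies.
Total: $1,850 + $11,320 + $1,462 + $1,725 = $16,357.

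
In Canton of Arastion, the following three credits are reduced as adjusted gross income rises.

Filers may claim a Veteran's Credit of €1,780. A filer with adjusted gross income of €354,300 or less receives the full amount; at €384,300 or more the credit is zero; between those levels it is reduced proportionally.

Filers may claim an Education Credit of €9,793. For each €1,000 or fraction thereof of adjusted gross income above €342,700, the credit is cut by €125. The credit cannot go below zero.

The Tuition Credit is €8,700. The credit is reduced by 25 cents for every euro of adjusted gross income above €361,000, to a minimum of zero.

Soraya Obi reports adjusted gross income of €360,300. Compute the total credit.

€17,667

Veteran's Credit: €360,300 is €6,000 into a €30,000 phase-out range, leaving 24,000/30,000 of the credit: €1,780 × 24,000/30,000 = €1,424.
Education Credit: income exceeds €342,700 by €17,600, which is 18 full-or-partial €1,000 increments; reduction = 18 × €125 = €2,250, leaving €7,543.
Tuition Credit: €360,300 is at or below the €361,000 threshold, so the full €8,700 applies.
Total: €1,424 + €7,543 + €8,700 = €17,667.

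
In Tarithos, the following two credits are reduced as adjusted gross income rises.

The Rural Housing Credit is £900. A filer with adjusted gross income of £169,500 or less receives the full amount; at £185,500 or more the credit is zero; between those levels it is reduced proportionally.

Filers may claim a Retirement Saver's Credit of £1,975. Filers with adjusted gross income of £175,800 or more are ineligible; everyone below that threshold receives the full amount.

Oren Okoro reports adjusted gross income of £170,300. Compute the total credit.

Rural Housing Credit: £170,300 is £800 into a £16,000 phase-out range, leaving 15,200/16,000 of the credit: £900 × 15,200/16,000 = £855.
Retirement Saver's Credit: £170,300 is below the £175,800 cutoff, so the full £1,975 applies.
Total: £855 + £1,975 = £2,830.

£2,830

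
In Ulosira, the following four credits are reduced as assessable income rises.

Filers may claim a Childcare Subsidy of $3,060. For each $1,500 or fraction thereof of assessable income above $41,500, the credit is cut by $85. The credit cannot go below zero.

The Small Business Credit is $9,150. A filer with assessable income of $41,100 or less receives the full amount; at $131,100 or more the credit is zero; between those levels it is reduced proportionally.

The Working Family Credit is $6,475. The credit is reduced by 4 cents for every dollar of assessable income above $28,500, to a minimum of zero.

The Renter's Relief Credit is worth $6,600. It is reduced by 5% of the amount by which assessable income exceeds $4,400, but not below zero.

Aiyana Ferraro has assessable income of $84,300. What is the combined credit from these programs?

$12,201

Childcare Subsidy: income exceeds $41,500 by $42,800, which is 29 full-or-partial $1,500 increments; reduction = 29 × $85 = $2,465, leaving $595.
Small Business Credit: $84,300 is $43,200 into a $90,000 phase-out range, leaving 46,800/90,000 of the credit: $9,150 × 46,800/90,000 = $4,758.
Working Family Credit: 4% of the $55,800 excess over $28,500 is $2,232; credit = $6,475 − $2,232 = $4,243.
Renter's Relief Credit: 5% of the $79,900 excess over $4,400 is $3,995; credit = $6,600 − $3,995 = $2,605.
Total: $595 + $4,758 + $4,243 + $2,605 = $12,201.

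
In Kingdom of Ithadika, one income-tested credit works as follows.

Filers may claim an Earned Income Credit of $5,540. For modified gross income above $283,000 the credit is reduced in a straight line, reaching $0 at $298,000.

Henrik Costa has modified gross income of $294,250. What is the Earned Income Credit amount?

$1,385

Earned Income Credit: $294,250 is $11,250 into a $15,000 phase-out range, leaving 3,750/15,000 of the credit: $5,540 × 3,750/15,000 = $1,385.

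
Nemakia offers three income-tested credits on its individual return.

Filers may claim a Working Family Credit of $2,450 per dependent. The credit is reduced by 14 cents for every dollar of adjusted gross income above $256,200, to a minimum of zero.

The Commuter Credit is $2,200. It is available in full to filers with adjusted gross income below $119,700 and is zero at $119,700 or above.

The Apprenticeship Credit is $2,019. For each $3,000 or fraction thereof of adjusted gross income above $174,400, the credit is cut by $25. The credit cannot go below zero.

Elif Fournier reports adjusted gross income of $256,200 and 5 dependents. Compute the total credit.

Working Family Credit: base = 5 × $2,450 = $12,250. $256,200 is at or below the $256,200 threshold, so the full $12,250 applies.
Commuter Credit: $256,200 meets or exceeds the $119,700 cutoff, so the credit is $0.
Apprenticeship Credit: income exceeds $174,400 by $81,800, which is 28 full-or-partial $3,000 increments; reduction = 28 × $25 = $700, leaving $1,319.
Total: $12,250 + $0 + $1,319 = $13,569.

$13,569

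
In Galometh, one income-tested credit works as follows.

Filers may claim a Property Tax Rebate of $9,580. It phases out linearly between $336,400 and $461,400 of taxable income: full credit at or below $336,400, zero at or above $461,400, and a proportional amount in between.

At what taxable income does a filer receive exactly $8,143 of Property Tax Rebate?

$355,150

$8,143 is 8,143/9,580 of the full $9,580, so 1,437/9,580 of the $125,000 range has been used: income = $336,400 + $125,000 × 1,437/9,580 = $355,150.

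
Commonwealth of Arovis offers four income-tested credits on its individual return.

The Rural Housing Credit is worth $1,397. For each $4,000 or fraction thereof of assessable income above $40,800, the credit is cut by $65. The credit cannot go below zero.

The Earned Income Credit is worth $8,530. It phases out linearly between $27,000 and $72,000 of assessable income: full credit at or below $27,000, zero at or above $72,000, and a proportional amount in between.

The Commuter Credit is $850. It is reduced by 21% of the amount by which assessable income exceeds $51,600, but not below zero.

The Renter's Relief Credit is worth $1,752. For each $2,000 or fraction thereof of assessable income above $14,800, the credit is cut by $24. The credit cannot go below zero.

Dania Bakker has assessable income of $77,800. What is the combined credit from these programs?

Rural Housing Credit: income exceeds $40,800 by $37,000, which is 10 full-or-partial $4,000 increments; reduction = 10 × $65 = $650, leaving $747.
Earned Income Credit: $77,800 is at or above $72,000, so the credit is $0.
Commuter Credit: 21% of the $26,200 excess over $51,600 is $5,502 ≥ base, so the credit is $0.
Renter's Relief Credit: income exceeds $14,800 by $63,000, which is 32 full-or-partial $2,000 increments; reduction = 32 × $24 = $768, leaving $984.
Total: $747 + $0 + $0 + $984 = $1,731.

$1,731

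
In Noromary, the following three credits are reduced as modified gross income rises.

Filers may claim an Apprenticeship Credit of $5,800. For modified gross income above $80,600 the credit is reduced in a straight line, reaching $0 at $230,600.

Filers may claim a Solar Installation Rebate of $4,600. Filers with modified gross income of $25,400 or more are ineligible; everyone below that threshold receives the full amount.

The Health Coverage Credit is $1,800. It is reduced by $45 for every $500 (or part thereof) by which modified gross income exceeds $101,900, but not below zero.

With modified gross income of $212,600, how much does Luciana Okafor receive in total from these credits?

$696

Apprenticeship Credit: $212,600 is $132,000 into a $150,000 phase-out range, leaving 18,000/150,000 of the credit: $5,800 × 18,000/150,000 = $696.
Solar Installation Rebate: $212,600 meets or exceeds the $25,400 cutoff, so the credit is $0.
Health Coverage Credit: income exceeds $101,900 by $110,700 → 222 increments × $45 = $9,990 ≥ base, so the credit is $0.
Total: $696 + $0 + $0 = $696.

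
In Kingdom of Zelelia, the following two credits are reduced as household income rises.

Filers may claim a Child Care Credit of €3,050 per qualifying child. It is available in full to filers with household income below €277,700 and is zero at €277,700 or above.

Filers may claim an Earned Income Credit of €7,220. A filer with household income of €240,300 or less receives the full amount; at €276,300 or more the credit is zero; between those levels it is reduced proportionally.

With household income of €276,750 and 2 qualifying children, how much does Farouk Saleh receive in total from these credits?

Child Care Credit: base = 2 × €3,050 = €6,100. €276,750 is below the €277,700 cutoff, so the full €6,100 applies.
Earned Income Credit: €276,750 is at or above €276,300, so the credit is €0.
Total: €6,100 + €0 = €6,100.

€6,100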